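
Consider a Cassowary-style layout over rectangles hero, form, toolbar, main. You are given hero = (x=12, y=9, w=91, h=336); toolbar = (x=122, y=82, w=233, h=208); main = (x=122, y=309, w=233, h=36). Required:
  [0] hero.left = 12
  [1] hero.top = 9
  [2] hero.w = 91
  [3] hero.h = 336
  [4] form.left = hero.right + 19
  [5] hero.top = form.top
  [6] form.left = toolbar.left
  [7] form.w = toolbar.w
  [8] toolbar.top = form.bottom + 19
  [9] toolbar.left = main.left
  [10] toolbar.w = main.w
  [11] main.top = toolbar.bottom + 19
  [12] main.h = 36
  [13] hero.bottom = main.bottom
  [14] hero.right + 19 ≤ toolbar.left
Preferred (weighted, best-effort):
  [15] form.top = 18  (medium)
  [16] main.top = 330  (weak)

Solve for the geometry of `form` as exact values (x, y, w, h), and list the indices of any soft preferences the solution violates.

form = (x=122, y=9, w=233, h=54)
violated soft preferences: 15, 16

1. form.x = 122  [form.left = hero.right + 19]
2. form.y = 9  [hero.top = form.top]
3. form.w = 233  [form.w = toolbar.w]
4. form.h = 54  [toolbar.top = form.bottom + 19]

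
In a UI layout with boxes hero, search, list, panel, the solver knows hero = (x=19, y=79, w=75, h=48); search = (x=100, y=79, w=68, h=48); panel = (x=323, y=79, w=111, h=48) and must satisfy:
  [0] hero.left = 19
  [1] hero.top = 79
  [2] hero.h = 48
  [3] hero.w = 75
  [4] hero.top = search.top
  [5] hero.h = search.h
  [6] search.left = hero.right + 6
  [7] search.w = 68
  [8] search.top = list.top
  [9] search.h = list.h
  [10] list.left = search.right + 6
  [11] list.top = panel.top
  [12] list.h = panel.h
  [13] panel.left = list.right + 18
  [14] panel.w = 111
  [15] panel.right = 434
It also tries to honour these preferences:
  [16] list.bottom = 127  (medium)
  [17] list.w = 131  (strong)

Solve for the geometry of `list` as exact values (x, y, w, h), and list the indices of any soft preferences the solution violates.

1. list.y = 79  [search.top = list.top]
2. list.h = 48  [search.h = list.h]
3. list.x = 174  [list.left = search.right + 6]
4. list.w = 131  [panel.left = list.right + 18]

list = (x=174, y=79, w=131, h=48)
violated soft preferences: none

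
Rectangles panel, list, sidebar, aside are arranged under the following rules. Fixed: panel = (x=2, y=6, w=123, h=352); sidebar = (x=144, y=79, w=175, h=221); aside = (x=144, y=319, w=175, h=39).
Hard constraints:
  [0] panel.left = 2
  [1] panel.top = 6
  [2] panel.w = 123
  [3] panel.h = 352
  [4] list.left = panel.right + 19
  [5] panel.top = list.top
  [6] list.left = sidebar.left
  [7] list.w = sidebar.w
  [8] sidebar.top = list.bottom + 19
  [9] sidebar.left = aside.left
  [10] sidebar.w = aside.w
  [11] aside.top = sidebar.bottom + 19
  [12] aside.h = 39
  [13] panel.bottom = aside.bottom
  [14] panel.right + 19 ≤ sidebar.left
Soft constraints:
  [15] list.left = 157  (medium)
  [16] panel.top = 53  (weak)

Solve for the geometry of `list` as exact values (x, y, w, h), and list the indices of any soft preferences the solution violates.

1. list.x = 144  [list.left = panel.right + 19]
2. list.y = 6  [panel.top = list.top]
3. list.w = 175  [list.w = sidebar.w]
4. list.h = 54  [sidebar.top = list.bottom + 19]

list = (x=144, y=6, w=175, h=54)
violated soft preferences: 15, 16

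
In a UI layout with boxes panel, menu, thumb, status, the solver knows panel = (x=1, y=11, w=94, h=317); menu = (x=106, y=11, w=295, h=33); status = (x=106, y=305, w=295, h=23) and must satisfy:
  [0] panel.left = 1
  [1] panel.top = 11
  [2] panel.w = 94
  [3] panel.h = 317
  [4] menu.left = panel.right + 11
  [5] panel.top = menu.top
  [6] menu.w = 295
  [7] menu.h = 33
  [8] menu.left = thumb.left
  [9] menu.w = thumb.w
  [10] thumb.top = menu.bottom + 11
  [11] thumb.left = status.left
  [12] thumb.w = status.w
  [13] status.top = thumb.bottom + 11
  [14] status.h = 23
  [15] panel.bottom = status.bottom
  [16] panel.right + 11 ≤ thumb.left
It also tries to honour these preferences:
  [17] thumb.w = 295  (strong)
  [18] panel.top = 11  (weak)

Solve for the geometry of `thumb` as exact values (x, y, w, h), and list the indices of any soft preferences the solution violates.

thumb = (x=106, y=55, w=295, h=239)
violated soft preferences: none

1. thumb.x = 106  [menu.left = thumb.left]
2. thumb.w = 295  [menu.w = thumb.w]
3. thumb.y = 55  [thumb.top = menu.bottom + 11]
4. thumb.h = 239  [status.top = thumb.bottom + 11]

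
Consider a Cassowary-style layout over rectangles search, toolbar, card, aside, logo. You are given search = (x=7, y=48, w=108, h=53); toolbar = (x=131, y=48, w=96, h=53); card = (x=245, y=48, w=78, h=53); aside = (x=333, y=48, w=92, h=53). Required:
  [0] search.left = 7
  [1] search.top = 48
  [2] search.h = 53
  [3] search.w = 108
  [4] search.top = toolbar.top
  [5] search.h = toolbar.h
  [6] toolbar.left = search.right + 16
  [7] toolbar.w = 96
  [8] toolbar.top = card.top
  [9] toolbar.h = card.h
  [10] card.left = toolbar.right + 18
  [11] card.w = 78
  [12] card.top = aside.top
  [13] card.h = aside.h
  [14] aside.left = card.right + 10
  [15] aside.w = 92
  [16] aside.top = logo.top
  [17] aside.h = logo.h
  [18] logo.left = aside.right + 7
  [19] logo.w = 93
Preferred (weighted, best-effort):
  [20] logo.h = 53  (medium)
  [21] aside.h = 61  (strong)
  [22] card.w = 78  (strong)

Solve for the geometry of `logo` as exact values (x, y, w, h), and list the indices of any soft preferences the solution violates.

1. logo.y = 48  [aside.top = logo.top]
2. logo.h = 53  [aside.h = logo.h]
3. logo.x = 432  [logo.left = aside.right + 7]
4. logo.w = 93  [logo.w = 93]

logo = (x=432, y=48, w=93, h=53)
violated soft preferences: 21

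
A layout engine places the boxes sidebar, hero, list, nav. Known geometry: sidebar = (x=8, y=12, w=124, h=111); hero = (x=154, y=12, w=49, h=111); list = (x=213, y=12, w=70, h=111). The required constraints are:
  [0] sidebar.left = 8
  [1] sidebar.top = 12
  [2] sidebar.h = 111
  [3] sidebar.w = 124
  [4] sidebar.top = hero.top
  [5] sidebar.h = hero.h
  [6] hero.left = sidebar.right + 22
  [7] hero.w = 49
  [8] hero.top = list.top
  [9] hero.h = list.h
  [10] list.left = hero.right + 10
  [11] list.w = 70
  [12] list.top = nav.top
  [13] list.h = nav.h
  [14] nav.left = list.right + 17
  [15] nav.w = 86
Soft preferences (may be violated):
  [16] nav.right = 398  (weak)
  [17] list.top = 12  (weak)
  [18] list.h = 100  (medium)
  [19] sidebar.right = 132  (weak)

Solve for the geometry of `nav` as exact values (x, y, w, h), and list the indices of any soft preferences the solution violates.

nav = (x=300, y=12, w=86, h=111)
violated soft preferences: 16, 18

1. nav.y = 12  [list.top = nav.top]
2. nav.h = 111  [list.h = nav.h]
3. nav.x = 300  [nav.left = list.right + 17]
4. nav.w = 86  [nav.w = 86]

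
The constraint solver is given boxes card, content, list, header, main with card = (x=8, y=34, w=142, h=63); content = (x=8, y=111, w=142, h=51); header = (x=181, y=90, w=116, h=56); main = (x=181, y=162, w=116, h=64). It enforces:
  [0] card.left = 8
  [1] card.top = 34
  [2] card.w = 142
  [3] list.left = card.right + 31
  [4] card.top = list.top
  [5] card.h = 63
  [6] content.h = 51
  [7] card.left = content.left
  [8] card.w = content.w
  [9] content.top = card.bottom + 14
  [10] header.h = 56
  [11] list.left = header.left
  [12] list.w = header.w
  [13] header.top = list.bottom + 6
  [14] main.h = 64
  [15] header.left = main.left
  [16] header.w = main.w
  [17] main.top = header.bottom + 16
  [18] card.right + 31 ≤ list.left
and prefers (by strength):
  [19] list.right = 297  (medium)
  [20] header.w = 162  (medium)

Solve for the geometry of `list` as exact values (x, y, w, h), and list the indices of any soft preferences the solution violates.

list = (x=181, y=34, w=116, h=50)
violated soft preferences: 20

1. list.x = 181  [list.left = card.right + 31]
2. list.y = 34  [card.top = list.top]
3. list.w = 116  [list.w = header.w]
4. list.h = 50  [header.top = list.bottom + 6]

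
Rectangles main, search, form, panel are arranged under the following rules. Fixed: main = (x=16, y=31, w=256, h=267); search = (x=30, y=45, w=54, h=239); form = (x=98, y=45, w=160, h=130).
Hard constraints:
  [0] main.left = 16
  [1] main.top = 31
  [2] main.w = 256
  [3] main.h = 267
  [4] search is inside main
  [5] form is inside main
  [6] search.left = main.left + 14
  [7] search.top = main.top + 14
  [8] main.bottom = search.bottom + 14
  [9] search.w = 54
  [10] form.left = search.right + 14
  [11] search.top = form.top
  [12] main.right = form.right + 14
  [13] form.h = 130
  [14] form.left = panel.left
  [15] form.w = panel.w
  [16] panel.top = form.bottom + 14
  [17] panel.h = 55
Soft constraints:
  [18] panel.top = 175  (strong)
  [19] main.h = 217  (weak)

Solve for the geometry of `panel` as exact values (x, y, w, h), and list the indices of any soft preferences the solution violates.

panel = (x=98, y=189, w=160, h=55)
violated soft preferences: 18, 19

1. panel.x = 98  [form.left = panel.left]
2. panel.w = 160  [form.w = panel.w]
3. panel.y = 189  [panel.top = form.bottom + 14]
4. panel.h = 55  [panel.h = 55]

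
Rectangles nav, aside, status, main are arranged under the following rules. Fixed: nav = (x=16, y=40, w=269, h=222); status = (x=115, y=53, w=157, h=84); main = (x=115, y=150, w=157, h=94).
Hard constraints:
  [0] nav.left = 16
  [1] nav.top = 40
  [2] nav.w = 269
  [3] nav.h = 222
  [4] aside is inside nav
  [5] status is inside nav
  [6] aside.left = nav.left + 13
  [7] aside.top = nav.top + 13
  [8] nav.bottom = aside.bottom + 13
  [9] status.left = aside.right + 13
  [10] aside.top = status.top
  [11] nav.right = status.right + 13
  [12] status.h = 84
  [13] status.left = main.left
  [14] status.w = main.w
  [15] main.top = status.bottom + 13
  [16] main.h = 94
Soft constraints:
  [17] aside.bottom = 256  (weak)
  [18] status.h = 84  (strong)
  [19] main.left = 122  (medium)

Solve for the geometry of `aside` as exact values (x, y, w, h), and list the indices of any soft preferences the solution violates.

1. aside.x = 29  [aside.left = nav.left + 13]
2. aside.y = 53  [aside.top = nav.top + 13]
3. aside.h = 196  [nav.bottom = aside.bottom + 13]
4. aside.w = 73  [status.left = aside.right + 13]

aside = (x=29, y=53, w=73, h=196)
violated soft preferences: 17, 19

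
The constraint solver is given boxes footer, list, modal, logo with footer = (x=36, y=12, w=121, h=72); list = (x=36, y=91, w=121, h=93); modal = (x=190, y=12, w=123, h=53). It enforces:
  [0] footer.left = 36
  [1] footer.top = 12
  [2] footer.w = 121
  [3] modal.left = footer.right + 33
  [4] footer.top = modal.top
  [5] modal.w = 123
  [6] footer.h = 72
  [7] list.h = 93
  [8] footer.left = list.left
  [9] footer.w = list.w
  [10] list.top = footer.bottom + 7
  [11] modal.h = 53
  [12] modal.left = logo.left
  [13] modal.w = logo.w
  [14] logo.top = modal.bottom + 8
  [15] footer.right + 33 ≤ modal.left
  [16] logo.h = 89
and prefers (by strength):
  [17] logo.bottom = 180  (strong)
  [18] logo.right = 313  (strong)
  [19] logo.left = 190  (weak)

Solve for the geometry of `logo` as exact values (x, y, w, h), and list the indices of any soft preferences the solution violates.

logo = (x=190, y=73, w=123, h=89)
violated soft preferences: 17

1. logo.x = 190  [modal.left = logo.left]
2. logo.w = 123  [modal.w = logo.w]
3. logo.y = 73  [logo.top = modal.bottom + 8]
4. logo.h = 89  [logo.h = 89]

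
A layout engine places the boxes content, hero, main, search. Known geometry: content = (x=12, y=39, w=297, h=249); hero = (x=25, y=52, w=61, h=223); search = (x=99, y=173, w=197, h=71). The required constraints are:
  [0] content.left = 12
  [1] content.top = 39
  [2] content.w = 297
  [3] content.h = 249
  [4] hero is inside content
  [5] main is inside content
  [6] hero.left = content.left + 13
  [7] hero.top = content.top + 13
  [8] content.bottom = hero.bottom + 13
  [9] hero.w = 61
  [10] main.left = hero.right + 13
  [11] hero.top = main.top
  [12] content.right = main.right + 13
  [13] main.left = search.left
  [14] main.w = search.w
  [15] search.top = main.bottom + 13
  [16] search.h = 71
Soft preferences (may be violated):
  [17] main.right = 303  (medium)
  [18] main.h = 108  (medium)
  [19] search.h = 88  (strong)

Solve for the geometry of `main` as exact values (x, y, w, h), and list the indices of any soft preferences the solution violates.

main = (x=99, y=52, w=197, h=108)
violated soft preferences: 17, 19

1. main.x = 99  [main.left = hero.right + 13]
2. main.y = 52  [hero.top = main.top]
3. main.w = 197  [content.right = main.right + 13]
4. main.h = 108  [search.top = main.bottom + 13]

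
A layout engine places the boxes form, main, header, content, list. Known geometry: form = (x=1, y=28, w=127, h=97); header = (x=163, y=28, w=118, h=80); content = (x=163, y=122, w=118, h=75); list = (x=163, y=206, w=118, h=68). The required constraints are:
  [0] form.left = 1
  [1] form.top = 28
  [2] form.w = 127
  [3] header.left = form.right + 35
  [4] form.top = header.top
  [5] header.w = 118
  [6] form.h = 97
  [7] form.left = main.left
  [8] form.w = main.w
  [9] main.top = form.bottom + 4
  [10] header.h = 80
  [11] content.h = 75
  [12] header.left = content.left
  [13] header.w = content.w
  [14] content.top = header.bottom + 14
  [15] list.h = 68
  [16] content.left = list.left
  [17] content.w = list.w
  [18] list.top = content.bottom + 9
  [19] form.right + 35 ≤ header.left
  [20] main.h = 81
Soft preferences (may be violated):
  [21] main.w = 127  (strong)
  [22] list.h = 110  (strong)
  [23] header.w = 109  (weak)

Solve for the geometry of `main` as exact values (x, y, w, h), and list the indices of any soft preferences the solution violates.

1. main.x = 1  [form.left = main.left]
2. main.w = 127  [form.w = main.w]
3. main.y = 129  [main.top = form.bottom + 4]
4. main.h = 81  [main.h = 81]

main = (x=1, y=129, w=127, h=81)
violated soft preferences: 22, 23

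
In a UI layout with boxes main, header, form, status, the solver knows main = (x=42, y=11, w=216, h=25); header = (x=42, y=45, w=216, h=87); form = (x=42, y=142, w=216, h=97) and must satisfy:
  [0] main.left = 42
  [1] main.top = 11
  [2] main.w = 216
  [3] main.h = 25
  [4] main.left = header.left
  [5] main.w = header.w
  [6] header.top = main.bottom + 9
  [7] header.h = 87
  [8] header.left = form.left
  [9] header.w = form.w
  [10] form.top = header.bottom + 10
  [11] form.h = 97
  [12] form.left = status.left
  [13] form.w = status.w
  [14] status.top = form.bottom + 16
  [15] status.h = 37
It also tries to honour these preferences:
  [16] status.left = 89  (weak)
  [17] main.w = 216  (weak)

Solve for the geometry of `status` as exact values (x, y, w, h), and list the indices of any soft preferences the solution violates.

1. status.x = 42  [form.left = status.left]
2. status.w = 216  [form.w = status.w]
3. status.y = 255  [status.top = form.bottom + 16]
4. status.h = 37  [status.h = 37]

status = (x=42, y=255, w=216, h=37)
violated soft preferences: 16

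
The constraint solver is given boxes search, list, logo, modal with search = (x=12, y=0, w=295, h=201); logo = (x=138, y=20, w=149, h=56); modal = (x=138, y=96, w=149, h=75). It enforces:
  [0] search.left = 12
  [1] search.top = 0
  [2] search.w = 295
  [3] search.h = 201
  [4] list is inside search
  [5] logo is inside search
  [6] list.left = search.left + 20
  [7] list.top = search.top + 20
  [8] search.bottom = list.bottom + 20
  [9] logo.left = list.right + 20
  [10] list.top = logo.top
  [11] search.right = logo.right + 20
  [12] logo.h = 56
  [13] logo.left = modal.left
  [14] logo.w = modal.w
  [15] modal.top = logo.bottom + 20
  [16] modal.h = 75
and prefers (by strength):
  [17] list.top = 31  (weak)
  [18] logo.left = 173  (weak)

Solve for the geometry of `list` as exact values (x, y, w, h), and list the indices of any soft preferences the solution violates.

list = (x=32, y=20, w=86, h=161)
violated soft preferences: 17, 18

1. list.x = 32  [list.left = search.left + 20]
2. list.y = 20  [list.top = search.top + 20]
3. list.h = 161  [search.bottom = list.bottom + 20]
4. list.w = 86  [logo.left = list.right + 20]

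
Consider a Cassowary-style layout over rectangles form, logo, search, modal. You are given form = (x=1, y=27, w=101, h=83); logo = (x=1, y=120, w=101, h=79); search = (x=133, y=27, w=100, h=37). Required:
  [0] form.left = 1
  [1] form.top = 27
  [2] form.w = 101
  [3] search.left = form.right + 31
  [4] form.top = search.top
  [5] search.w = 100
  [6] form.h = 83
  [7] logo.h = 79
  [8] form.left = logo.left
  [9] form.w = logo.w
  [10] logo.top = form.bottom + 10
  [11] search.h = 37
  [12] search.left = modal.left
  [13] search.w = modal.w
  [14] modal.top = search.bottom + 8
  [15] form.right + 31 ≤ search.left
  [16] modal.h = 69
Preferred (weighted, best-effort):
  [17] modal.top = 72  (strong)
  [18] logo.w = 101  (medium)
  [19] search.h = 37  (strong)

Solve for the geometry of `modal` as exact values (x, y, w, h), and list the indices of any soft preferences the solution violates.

1. modal.x = 133  [search.left = modal.left]
2. modal.w = 100  [search.w = modal.w]
3. modal.y = 72  [modal.top = search.bottom + 8]
4. modal.h = 69  [modal.h = 69]

modal = (x=133, y=72, w=100, h=69)
violated soft preferences: none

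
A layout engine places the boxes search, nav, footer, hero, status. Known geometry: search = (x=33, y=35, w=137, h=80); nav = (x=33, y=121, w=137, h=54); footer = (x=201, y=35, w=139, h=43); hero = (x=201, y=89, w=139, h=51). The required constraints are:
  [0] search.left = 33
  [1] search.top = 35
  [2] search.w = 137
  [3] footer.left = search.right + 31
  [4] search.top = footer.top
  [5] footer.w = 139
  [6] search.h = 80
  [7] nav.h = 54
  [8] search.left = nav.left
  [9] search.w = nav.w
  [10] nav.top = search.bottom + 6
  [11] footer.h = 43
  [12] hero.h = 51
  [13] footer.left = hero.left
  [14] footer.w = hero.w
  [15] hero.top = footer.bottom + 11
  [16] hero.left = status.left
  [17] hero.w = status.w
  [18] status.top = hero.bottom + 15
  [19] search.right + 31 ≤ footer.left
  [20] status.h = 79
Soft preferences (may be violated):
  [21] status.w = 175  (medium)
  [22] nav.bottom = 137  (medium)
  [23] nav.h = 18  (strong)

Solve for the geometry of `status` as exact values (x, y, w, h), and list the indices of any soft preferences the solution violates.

1. status.x = 201  [hero.left = status.left]
2. status.w = 139  [hero.w = status.w]
3. status.y = 155  [status.top = hero.bottom + 15]
4. status.h = 79  [status.h = 79]

status = (x=201, y=155, w=139, h=79)
violated soft preferences: 21, 22, 23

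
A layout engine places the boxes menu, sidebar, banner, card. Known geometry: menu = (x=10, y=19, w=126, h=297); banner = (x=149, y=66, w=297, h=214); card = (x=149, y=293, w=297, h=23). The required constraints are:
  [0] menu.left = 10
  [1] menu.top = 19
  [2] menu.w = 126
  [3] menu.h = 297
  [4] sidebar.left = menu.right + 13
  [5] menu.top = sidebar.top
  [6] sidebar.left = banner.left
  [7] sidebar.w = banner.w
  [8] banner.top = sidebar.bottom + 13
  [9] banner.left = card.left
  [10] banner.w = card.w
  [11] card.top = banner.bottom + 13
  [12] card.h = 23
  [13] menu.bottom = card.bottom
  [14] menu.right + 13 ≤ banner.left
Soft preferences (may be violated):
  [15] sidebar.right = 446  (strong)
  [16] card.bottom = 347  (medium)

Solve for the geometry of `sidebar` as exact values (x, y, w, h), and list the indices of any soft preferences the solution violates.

1. sidebar.x = 149  [sidebar.left = menu.right + 13]
2. sidebar.y = 19  [menu.top = sidebar.top]
3. sidebar.w = 297  [sidebar.w = banner.w]
4. sidebar.h = 34  [banner.top = sidebar.bottom + 13]

sidebar = (x=149, y=19, w=297, h=34)
violated soft preferences: 16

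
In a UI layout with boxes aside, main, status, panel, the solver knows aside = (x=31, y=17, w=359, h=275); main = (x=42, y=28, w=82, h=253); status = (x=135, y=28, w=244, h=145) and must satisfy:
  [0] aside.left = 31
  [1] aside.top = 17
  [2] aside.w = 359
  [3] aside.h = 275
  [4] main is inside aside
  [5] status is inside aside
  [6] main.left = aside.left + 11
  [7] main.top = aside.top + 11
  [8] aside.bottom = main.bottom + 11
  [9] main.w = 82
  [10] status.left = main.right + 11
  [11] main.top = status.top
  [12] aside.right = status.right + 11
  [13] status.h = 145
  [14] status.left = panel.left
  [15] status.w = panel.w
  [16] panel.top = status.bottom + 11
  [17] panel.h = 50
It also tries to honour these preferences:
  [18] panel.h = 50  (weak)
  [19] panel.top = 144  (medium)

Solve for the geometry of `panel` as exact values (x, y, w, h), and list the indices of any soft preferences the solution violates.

panel = (x=135, y=184, w=244, h=50)
violated soft preferences: 19

1. panel.x = 135  [status.left = panel.left]
2. panel.w = 244  [status.w = panel.w]
3. panel.y = 184  [panel.top = status.bottom + 11]
4. panel.h = 50  [panel.h = 50]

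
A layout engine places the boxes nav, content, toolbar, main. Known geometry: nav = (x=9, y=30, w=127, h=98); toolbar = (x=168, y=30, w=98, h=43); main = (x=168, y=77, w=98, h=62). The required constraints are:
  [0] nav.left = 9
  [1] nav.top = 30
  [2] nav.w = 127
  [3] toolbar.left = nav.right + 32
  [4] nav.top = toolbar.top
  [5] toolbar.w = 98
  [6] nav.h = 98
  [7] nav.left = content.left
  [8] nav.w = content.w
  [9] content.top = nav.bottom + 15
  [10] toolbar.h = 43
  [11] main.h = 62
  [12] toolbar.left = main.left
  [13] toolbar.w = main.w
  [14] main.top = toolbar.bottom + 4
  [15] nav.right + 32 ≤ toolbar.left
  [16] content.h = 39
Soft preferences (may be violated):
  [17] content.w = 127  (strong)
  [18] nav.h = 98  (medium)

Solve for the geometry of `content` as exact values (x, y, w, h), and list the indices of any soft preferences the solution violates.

1. content.x = 9  [nav.left = content.left]
2. content.w = 127  [nav.w = content.w]
3. content.y = 143  [content.top = nav.bottom + 15]
4. content.h = 39  [content.h = 39]

content = (x=9, y=143, w=127, h=39)
violated soft preferences: none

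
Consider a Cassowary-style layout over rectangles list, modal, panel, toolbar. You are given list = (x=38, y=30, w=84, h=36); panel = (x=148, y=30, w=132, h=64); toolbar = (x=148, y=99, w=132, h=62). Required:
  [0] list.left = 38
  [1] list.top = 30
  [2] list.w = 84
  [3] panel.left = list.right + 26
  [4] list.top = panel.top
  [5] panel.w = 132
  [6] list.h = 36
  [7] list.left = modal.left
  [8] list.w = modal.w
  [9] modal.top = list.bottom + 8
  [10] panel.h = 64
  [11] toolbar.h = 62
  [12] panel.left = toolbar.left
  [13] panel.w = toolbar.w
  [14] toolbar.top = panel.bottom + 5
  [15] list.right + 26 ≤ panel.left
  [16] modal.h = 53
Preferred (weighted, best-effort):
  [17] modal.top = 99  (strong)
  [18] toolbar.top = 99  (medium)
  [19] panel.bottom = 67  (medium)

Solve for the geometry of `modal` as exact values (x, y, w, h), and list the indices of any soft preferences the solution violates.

modal = (x=38, y=74, w=84, h=53)
violated soft preferences: 17, 19

1. modal.x = 38  [list.left = modal.left]
2. modal.w = 84  [list.w = modal.w]
3. modal.y = 74  [modal.top = list.bottom + 8]
4. modal.h = 53  [modal.h = 53]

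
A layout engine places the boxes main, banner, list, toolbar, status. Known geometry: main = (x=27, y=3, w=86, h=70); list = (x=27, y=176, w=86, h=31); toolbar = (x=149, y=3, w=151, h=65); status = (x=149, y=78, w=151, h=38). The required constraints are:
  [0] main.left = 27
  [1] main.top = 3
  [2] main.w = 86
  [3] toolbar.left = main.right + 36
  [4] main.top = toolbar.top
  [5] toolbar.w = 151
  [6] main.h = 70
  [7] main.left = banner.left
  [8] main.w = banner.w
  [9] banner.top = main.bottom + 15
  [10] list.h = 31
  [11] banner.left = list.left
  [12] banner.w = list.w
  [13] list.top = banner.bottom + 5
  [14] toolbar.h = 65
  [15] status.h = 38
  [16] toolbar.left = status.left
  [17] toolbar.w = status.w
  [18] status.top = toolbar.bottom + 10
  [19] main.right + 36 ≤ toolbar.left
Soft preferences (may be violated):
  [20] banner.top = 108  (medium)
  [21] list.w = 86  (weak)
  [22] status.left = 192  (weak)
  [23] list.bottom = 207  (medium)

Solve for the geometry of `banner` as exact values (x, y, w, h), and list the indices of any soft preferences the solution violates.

1. banner.x = 27  [main.left = banner.left]
2. banner.w = 86  [main.w = banner.w]
3. banner.y = 88  [banner.top = main.bottom + 15]
4. banner.h = 83  [list.top = banner.bottom + 5]

banner = (x=27, y=88, w=86, h=83)
violated soft preferences: 20, 22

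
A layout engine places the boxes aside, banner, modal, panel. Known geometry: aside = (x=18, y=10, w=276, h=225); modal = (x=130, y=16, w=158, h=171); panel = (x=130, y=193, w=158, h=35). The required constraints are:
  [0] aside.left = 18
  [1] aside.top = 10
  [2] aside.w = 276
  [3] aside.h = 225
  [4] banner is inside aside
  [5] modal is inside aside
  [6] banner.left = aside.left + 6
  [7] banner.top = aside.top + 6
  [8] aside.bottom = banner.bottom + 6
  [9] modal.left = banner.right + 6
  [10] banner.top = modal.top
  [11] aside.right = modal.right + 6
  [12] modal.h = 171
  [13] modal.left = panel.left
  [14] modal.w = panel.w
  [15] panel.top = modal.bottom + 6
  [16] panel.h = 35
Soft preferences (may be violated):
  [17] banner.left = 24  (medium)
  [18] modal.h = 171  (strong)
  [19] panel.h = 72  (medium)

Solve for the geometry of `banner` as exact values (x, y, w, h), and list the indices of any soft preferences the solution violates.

banner = (x=24, y=16, w=100, h=213)
violated soft preferences: 19

1. banner.x = 24  [banner.left = aside.left + 6]
2. banner.y = 16  [banner.top = aside.top + 6]
3. banner.h = 213  [aside.bottom = banner.bottom + 6]
4. banner.w = 100  [modal.left = banner.right + 6]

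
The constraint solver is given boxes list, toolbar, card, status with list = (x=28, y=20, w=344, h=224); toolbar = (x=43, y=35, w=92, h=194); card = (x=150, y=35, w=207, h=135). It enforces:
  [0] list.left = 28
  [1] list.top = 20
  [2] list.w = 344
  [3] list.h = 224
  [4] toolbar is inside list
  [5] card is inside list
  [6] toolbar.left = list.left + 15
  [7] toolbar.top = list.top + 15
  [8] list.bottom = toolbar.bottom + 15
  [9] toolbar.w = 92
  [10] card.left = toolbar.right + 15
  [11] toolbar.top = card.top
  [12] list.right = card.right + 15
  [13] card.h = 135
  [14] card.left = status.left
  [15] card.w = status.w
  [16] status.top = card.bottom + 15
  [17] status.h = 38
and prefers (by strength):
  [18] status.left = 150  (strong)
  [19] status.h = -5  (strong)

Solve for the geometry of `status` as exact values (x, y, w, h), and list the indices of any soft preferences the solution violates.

status = (x=150, y=185, w=207, h=38)
violated soft preferences: 19

1. status.x = 150  [card.left = status.left]
2. status.w = 207  [card.w = status.w]
3. status.y = 185  [status.top = card.bottom + 15]
4. status.h = 38  [status.h = 38]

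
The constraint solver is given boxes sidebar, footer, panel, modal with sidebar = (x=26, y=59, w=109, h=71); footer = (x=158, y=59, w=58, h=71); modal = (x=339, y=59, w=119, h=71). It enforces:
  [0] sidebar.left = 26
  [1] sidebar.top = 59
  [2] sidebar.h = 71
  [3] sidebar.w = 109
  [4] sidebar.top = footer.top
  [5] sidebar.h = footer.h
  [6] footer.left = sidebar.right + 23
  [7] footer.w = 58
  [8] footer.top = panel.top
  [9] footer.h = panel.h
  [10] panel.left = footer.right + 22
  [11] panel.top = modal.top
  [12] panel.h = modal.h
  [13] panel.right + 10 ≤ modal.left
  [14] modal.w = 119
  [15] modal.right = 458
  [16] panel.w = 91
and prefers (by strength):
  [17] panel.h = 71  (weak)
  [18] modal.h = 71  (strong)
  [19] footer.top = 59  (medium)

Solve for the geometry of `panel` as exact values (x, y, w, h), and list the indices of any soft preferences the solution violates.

1. panel.y = 59  [footer.top = panel.top]
2. panel.h = 71  [footer.h = panel.h]
3. panel.x = 238  [panel.left = footer.right + 22]
4. panel.w = 91  [panel.w = 91]

panel = (x=238, y=59, w=91, h=71)
violated soft preferences: none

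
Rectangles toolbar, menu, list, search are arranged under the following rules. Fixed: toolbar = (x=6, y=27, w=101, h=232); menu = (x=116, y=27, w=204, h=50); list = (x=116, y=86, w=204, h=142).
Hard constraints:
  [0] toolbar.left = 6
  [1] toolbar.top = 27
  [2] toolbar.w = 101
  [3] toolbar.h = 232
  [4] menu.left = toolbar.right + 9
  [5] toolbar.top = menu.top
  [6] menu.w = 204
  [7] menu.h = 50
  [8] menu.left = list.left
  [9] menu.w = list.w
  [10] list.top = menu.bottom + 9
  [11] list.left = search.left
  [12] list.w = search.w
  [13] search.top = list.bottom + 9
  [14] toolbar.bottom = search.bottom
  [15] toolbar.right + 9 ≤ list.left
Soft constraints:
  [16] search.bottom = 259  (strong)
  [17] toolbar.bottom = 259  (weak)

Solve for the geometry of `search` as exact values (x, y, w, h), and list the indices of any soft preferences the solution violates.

1. search.x = 116  [list.left = search.left]
2. search.w = 204  [list.w = search.w]
3. search.y = 237  [search.top = list.bottom + 9]
4. search.h = 22  [toolbar.bottom = search.bottom]

search = (x=116, y=237, w=204, h=22)
violated soft preferences: none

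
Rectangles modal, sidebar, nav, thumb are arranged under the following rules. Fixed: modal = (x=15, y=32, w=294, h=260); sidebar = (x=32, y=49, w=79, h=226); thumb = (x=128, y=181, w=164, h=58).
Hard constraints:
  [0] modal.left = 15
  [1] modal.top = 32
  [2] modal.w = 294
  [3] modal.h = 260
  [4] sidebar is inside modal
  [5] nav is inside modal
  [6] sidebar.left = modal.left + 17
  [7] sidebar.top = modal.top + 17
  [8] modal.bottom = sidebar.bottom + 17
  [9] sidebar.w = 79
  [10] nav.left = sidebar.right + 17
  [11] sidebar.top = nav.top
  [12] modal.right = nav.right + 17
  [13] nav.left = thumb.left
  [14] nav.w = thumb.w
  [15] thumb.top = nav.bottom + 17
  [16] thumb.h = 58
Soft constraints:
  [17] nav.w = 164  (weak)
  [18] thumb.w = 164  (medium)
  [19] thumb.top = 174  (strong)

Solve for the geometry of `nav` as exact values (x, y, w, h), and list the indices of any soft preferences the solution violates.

nav = (x=128, y=49, w=164, h=115)
violated soft preferences: 19

1. nav.x = 128  [nav.left = sidebar.right + 17]
2. nav.y = 49  [sidebar.top = nav.top]
3. nav.w = 164  [modal.right = nav.right + 17]
4. nav.h = 115  [thumb.top = nav.bottom + 17]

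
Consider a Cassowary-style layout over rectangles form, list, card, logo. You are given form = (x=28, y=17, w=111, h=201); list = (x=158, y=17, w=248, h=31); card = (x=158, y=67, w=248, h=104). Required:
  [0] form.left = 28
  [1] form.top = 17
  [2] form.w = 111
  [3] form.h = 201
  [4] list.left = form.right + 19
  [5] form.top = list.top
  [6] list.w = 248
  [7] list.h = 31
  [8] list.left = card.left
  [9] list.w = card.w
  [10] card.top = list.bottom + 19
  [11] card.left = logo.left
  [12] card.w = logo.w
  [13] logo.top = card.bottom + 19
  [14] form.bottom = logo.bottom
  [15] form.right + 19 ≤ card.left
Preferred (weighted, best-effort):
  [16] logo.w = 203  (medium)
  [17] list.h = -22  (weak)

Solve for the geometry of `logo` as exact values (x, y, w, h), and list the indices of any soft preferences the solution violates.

logo = (x=158, y=190, w=248, h=28)
violated soft preferences: 16, 17

1. logo.x = 158  [card.left = logo.left]
2. logo.w = 248  [card.w = logo.w]
3. logo.y = 190  [logo.top = card.bottom + 19]
4. logo.h = 28  [form.bottom = logo.bottom]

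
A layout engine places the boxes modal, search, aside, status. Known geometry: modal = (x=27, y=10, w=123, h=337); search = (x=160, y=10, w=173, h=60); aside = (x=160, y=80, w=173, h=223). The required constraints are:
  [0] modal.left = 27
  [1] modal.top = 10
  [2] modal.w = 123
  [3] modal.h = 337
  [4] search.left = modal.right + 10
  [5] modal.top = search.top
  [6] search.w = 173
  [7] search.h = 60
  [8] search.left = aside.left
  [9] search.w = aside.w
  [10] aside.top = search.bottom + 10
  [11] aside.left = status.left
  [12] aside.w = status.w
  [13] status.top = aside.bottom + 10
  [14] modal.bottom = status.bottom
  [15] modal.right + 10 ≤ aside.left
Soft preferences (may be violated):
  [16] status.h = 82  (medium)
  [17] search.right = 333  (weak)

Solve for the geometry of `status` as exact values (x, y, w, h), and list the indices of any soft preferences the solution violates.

1. status.x = 160  [aside.left = status.left]
2. status.w = 173  [aside.w = status.w]
3. status.y = 313  [status.top = aside.bottom + 10]
4. status.h = 34  [modal.bottom = status.bottom]

status = (x=160, y=313, w=173, h=34)
violated soft preferences: 16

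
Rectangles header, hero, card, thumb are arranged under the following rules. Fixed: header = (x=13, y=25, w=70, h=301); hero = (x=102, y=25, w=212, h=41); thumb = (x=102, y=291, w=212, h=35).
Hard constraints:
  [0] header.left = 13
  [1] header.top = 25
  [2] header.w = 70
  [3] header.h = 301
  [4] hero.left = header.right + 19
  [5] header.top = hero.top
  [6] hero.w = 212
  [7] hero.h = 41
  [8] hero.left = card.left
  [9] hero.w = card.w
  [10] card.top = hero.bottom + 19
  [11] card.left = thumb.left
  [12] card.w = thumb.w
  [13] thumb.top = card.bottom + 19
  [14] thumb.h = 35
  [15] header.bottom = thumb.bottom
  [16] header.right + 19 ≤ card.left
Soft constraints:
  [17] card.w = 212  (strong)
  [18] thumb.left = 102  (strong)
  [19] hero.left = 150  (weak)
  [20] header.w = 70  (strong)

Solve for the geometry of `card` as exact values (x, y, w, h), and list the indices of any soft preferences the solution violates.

card = (x=102, y=85, w=212, h=187)
violated soft preferences: 19

1. card.x = 102  [hero.left = card.left]
2. card.w = 212  [hero.w = card.w]
3. card.y = 85  [card.top = hero.bottom + 19]
4. card.h = 187  [thumb.top = card.bottom + 19]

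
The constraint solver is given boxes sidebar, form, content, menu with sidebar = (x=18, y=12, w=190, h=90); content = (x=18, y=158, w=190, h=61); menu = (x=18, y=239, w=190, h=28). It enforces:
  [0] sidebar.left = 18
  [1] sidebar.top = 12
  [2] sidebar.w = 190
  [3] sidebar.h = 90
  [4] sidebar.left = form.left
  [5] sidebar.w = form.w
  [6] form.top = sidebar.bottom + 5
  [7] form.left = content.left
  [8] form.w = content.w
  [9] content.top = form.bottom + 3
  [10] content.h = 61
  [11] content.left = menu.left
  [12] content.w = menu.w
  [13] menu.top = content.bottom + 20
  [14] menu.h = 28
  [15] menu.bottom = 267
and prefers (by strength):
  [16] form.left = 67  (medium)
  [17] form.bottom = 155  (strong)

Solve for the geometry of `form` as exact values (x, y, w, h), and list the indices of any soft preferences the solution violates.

1. form.x = 18  [sidebar.left = form.left]
2. form.w = 190  [sidebar.w = form.w]
3. form.y = 107  [form.top = sidebar.bottom + 5]
4. form.h = 48  [content.top = form.bottom + 3]

form = (x=18, y=107, w=190, h=48)
violated soft preferences: 16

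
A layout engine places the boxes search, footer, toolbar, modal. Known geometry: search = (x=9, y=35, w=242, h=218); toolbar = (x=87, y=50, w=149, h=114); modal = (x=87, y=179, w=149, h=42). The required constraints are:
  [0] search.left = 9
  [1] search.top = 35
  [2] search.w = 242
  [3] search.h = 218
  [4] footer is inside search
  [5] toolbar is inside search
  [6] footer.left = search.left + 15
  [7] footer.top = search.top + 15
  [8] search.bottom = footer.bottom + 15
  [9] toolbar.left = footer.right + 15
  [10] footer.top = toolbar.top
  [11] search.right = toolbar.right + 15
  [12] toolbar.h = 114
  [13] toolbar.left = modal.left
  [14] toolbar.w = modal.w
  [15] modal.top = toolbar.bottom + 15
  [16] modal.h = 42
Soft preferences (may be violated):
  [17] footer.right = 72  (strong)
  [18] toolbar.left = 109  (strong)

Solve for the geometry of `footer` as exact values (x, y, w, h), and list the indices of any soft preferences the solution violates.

1. footer.x = 24  [footer.left = search.left + 15]
2. footer.y = 50  [footer.top = search.top + 15]
3. footer.h = 188  [search.bottom = footer.bottom + 15]
4. footer.w = 48  [toolbar.left = footer.right + 15]

footer = (x=24, y=50, w=48, h=188)
violated soft preferences: 18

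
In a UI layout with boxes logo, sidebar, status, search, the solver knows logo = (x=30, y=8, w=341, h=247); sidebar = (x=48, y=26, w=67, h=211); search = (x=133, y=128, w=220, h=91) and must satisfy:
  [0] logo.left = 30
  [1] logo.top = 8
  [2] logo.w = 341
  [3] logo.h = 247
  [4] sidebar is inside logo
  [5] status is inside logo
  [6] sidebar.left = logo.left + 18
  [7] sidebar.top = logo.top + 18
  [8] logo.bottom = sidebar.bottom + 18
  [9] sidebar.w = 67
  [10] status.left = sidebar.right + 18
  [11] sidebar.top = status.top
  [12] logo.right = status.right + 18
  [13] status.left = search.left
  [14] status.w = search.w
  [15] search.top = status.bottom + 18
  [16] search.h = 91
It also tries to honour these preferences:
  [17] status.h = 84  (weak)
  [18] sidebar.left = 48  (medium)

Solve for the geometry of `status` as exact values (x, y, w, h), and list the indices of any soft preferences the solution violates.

1. status.x = 133  [status.left = sidebar.right + 18]
2. status.y = 26  [sidebar.top = status.top]
3. status.w = 220  [logo.right = status.right + 18]
4. status.h = 84  [search.top = status.bottom + 18]

status = (x=133, y=26, w=220, h=84)
violated soft preferences: none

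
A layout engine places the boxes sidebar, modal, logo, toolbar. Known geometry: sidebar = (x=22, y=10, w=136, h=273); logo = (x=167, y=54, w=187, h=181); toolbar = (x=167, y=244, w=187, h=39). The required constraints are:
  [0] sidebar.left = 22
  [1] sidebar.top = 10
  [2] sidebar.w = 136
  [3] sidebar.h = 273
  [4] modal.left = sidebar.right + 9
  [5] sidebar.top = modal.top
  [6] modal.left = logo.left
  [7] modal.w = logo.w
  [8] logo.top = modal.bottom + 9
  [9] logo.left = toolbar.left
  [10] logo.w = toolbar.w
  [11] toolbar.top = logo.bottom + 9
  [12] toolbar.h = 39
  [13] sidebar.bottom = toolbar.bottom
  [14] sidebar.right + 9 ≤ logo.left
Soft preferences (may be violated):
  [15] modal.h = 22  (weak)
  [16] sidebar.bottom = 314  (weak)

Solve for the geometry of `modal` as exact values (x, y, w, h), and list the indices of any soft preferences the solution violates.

modal = (x=167, y=10, w=187, h=35)
violated soft preferences: 15, 16

1. modal.x = 167  [modal.left = sidebar.right + 9]
2. modal.y = 10  [sidebar.top = modal.top]
3. modal.w = 187  [modal.w = logo.w]
4. modal.h = 35  [logo.top = modal.bottom + 9]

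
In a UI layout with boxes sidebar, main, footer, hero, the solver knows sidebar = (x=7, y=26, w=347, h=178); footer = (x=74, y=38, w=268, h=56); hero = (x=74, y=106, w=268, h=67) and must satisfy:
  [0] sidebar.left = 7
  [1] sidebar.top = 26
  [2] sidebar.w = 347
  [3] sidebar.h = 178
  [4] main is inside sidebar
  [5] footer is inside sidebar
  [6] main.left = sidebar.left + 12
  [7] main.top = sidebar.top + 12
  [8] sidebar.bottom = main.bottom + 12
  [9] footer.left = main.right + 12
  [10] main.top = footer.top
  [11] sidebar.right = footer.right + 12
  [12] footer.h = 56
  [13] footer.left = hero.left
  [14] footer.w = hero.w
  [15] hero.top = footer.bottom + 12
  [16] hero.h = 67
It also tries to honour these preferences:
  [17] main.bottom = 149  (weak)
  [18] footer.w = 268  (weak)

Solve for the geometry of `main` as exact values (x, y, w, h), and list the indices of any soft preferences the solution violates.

1. main.x = 19  [main.left = sidebar.left + 12]
2. main.y = 38  [main.top = sidebar.top + 12]
3. main.h = 154  [sidebar.bottom = main.bottom + 12]
4. main.w = 43  [footer.left = main.right + 12]

main = (x=19, y=38, w=43, h=154)
violated soft preferences: 17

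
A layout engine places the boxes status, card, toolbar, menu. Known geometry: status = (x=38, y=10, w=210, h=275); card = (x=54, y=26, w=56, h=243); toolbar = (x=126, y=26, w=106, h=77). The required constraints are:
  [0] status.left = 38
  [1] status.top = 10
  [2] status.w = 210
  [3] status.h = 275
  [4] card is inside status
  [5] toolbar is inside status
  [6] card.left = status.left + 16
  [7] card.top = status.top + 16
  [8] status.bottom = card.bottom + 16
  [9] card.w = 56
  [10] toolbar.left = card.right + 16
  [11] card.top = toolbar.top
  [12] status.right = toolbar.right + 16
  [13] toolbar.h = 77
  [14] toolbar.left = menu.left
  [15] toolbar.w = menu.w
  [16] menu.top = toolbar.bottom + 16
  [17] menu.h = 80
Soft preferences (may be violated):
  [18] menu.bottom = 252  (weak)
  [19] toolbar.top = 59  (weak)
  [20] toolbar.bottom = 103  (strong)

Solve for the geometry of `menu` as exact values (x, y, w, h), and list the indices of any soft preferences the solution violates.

1. menu.x = 126  [toolbar.left = menu.left]
2. menu.w = 106  [toolbar.w = menu.w]
3. menu.y = 119  [menu.top = toolbar.bottom + 16]
4. menu.h = 80  [menu.h = 80]

menu = (x=126, y=119, w=106, h=80)
violated soft preferences: 18, 19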